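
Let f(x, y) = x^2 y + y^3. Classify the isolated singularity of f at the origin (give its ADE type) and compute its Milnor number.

The Hessian of f at 0 is [[0, 0], [0, 0]] with rank 0, so corank 2. A Groebner basis of the Jacobian ideal J(f) in C{x,y} is {y^3, x^2 + 3*y^2, x*y}; counting standard monomials gives mu = 4. Corank 2; j^3 = y*(x^2 + y^2) splits into three distinct lines over C (the quadratic factor has nonzero discriminant), so D_4.

Type D_{4}, Milnor number mu = 4.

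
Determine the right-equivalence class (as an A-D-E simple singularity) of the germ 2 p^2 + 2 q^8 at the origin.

A_{7}

The Hessian of f at 0 is [[4, 0], [0, 0]] with rank 1, so corank 1. A Groebner basis of the Jacobian ideal J(f) in C{p,q} is {q^7, p}; counting standard monomials gives mu = 7. Corank 1: A-series; mu = 7 gives A_7.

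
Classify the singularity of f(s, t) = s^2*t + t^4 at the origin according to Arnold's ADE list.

D_5

The Hessian of f at 0 is [[0, 0], [0, 0]] with rank 0, so corank 2. A Groebner basis of the Jacobian ideal J(f) in C{s,t} is {s^3, s^2/4 + t^3, s*t}; counting standard monomials gives mu = 5. Corank 2; j^3 = s^2*t has shape L^2 M (L != M), so D-series; mu = 5 gives D_5.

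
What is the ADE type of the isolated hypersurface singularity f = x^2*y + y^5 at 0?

D_{6}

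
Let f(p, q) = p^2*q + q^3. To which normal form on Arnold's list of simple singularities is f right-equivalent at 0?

D4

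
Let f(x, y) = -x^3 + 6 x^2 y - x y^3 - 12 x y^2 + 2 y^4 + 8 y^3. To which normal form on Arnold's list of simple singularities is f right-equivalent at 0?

The Hessian of f at 0 is [[0, 0], [0, 0]] with rank 0, so corank 2. A Groebner basis of the Jacobian ideal J(f) in C{x,y} is {x^3 - 6*x^2*y - 48*x^2 + 192*x*y - 192*y^2, 6*x^2 + x*y^2 - 24*x*y + 24*y^2, 3*x^2 - 12*x*y + y^3 + 12*y^2}; counting standard monomials gives mu = 7. Corank 2; j^3 = -(x - 2*y)^3 is a perfect cube, so E-series; the 4-jet and mu = 7 give E_7.

E_{7}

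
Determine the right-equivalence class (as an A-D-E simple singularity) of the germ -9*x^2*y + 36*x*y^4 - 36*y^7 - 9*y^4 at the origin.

D_5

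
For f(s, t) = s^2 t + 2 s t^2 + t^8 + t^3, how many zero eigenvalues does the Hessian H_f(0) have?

Hessian at 0 has rank 0.

2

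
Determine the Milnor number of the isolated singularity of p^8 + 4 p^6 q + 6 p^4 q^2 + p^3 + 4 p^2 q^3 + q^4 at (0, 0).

The Hessian of f at 0 is [[0, 0], [0, 0]] with rank 0, so corank 2. A Groebner basis of the Jacobian ideal J(f) in C{p,q} is {q^3, p^2}; counting standard monomials gives mu = 6. Corank 2; j^3 = p^3 is a perfect cube, so E-series; the 4-jet and mu = 6 give E_6.

6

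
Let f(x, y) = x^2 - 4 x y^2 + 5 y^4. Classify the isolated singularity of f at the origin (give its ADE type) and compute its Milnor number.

Type A3, Milnor number mu = 3.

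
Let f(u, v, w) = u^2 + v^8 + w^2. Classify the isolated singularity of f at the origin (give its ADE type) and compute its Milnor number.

Type A7, Milnor number mu = 7.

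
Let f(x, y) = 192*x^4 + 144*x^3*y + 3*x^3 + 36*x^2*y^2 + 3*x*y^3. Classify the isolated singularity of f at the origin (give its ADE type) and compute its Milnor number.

Type E7, Milnor number mu = 7.

The Hessian of f at 0 is [[0, 0], [0, 0]] with rank 0, so corank 2. A Groebner basis of the Jacobian ideal J(f) in C{x,y} is {3*x^2/16 + y^4 + y^3/16, x^3, x^2*y - x^2/16 - y^3/48, x^2/2 + x*y^2 + y^3/6}; counting standard monomials gives mu = 7. Corank 2; j^3 = 3*x^3 is a perfect cube, so E-series; the 4-jet and mu = 7 give E_7.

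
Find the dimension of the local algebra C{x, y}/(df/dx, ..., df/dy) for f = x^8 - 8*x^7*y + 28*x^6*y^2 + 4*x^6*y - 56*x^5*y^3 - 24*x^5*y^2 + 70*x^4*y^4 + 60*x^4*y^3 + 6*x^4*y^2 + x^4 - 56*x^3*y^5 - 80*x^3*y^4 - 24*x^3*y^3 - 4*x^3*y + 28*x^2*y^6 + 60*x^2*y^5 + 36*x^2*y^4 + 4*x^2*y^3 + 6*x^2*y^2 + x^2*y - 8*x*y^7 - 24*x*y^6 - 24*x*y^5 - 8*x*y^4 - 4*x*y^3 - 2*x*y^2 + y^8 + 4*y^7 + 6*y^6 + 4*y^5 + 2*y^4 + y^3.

5

The Hessian of f at 0 has rank 0. Corank 2; j^3 = y*(x - y)^2 has shape L^2 M (L != M), so D-series; mu = 5 gives D_5.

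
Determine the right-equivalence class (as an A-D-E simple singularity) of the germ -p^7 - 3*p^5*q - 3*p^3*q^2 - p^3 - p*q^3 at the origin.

E_7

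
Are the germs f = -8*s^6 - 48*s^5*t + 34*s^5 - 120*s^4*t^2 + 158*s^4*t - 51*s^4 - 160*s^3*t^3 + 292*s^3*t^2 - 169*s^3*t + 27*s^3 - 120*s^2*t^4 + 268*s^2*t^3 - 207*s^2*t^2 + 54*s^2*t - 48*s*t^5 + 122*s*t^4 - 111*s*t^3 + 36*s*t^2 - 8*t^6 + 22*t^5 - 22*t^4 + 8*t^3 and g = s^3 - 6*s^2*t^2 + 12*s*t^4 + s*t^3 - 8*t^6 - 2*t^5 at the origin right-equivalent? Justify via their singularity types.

Yes.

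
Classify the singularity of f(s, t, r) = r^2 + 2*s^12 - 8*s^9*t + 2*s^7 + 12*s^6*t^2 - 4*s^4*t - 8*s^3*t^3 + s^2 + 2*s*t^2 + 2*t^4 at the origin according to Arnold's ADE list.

The Hessian of f at 0 is [[2, 0, 0], [0, 0, 0], [0, 0, 2]] with rank 2, so corank 1. A Groebner basis of the Jacobian ideal J(f) in C{s,t,r} is {s^2, s*t, s + t^2, r}; counting standard monomials gives mu = 3. Corank 1: A-series; mu = 3 gives A_3.

A_{3}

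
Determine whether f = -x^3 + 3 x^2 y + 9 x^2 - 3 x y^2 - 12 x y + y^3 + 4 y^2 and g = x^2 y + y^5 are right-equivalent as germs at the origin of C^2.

No.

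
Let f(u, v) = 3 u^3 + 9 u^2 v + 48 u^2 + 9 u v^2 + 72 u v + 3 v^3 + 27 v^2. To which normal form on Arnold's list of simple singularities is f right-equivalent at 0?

A_2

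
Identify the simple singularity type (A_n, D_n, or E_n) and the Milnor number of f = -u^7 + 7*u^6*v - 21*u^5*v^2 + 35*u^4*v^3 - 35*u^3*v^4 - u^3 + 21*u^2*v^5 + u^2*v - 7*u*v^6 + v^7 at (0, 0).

The Hessian of f at 0 has rank 0. Corank 2; j^3 = -u^2*(u - v) has shape L^2 M (L != M), so D-series; mu = 8 gives D_8.

Type D8, Milnor number mu = 8.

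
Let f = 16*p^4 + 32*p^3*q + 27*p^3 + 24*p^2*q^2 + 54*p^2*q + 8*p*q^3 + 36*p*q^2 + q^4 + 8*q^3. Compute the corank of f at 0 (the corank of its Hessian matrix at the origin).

The Hessian at 0 is [[0, 0], [0, 0]] of rank 0; hence corank 2.

2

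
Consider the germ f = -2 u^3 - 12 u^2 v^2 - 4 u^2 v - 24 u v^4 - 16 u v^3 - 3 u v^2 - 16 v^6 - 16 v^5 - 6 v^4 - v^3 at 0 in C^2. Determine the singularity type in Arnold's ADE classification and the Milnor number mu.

Type D_{4}, Milnor number mu = 4.

The Hessian of f at 0 is [[0, 0], [0, 0]] with rank 0, so corank 2. A Groebner basis of the Jacobian ideal J(f) in C{u,v} is {v^3, u^2 - 3*v^2/2, u*v + 3*v^2/2}; counting standard monomials gives mu = 4. Corank 2; j^3 = -(u + v)*(2*u^2 + 2*u*v + v^2) splits into three distinct lines over C (the quadratic factor has nonzero discriminant), so D_4.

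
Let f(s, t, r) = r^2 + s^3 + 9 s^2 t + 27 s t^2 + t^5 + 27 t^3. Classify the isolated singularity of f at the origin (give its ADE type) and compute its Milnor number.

The Hessian of f at 0 is [[0, 0, 0], [0, 0, 0], [0, 0, 2]] with rank 1, so corank 2. A Groebner basis of the Jacobian ideal J(f) in C{s,t,r} is {t^4, s^2 + 6*s*t + 9*t^2, r}; counting standard monomials gives mu = 8. Corank 2; j^3 = (s + 3*t)^3 is a perfect cube, so E-series; the 5-jet and mu = 8 give E_8.

Type E_{8}, Milnor number mu = 8.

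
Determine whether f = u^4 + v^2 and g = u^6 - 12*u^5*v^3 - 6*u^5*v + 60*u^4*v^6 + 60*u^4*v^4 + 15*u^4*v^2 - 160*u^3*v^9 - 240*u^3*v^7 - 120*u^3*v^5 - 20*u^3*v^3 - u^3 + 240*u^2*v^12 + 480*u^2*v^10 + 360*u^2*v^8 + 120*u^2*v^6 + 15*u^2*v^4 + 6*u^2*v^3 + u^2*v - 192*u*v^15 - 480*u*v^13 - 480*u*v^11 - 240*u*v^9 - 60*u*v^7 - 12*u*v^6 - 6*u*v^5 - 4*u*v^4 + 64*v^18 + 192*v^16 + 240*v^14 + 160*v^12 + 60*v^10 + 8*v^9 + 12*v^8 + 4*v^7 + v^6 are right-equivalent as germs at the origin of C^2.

No.

The Hessian of f at 0 has rank 1. Corank 1: A-series; mu = 3 gives A_3. The Hessian of g at 0 has rank 0. Corank 2; j^3 = -u^2*(u - v) has shape L^2 M (L != M), so D-series; mu = 7 gives D_7. f is A_3 but g is D_7, hence not right-equivalent.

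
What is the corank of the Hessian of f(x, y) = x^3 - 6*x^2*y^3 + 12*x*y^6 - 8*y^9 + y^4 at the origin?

The Hessian at 0 is [[0, 0], [0, 0]] of rank 0; hence corank 2.

2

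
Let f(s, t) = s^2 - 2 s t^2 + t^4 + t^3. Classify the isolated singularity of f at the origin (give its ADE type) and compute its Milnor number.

Type A_2, Milnor number mu = 2.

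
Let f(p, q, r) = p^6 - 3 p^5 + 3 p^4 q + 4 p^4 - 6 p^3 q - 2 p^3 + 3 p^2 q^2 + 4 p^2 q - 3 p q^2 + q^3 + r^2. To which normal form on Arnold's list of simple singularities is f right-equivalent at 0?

The Hessian of f at 0 is [[0, 0, 0], [0, 0, 0], [0, 0, 2]] with rank 1, so corank 2. A Groebner basis of the Jacobian ideal J(f) in C{p,q,r} is {q^3, p^2 - 3*q^2/2, p*q - 3*q^2/2, r}; counting standard monomials gives mu = 4. Corank 2; j^3 = -(p - q)*(2*p^2 - 2*p*q + q^2) splits into three distinct lines over C (the quadratic factor has nonzero discriminant), so D_4.

D_4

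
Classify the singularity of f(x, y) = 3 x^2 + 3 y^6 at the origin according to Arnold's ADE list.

The Hessian of f at 0 is [[6, 0], [0, 0]] with rank 1, so corank 1. A Groebner basis of the Jacobian ideal J(f) in C{x,y} is {y^5, x}; counting standard monomials gives mu = 5. Corank 1: A-series; mu = 5 gives A_5.

A_{5}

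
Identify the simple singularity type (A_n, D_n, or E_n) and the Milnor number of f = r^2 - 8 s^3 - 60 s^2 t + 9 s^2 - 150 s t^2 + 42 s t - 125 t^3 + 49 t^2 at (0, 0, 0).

Type A_2, Milnor number mu = 2.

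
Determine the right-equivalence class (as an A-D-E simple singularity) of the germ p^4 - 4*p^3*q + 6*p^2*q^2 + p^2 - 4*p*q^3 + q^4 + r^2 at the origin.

The Hessian of f at 0 is [[2, 0, 0], [0, 0, 0], [0, 0, 2]] with rank 2, so corank 1. A Groebner basis of the Jacobian ideal J(f) in C{p,q,r} is {q^3, p, r}; counting standard monomials gives mu = 3. Corank 1: A-series; mu = 3 gives A_3.

A3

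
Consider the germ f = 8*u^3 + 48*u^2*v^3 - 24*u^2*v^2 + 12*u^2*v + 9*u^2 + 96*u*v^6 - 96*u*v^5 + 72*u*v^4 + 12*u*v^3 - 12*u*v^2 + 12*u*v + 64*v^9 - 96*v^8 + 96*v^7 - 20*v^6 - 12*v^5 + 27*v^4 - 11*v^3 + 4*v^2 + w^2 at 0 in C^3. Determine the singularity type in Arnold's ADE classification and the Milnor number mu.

The Hessian of f at 0 has rank 2. Corank 1: A-series; mu = 2 gives A_2.

Type A_2, Milnor number mu = 2.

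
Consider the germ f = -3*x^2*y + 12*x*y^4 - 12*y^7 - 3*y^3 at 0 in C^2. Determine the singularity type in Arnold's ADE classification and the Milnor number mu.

The Hessian of f at 0 is [[0, 0], [0, 0]] with rank 0, so corank 2. A Groebner basis of the Jacobian ideal J(f) in C{x,y} is {y^3, x^2 + 3*y^2, x*y}; counting standard monomials gives mu = 4. Corank 2; j^3 = -3*y*(x^2 + y^2) splits into three distinct lines over C (the quadratic factor has nonzero discriminant), so D_4.

Type D4, Milnor number mu = 4.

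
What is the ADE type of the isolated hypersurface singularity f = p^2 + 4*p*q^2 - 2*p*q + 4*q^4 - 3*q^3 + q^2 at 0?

A2

The Hessian of f at 0 has rank 1. Corank 1: A-series; mu = 2 gives A_2.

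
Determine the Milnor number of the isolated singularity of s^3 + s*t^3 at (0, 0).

The Hessian of f at 0 has rank 0. Corank 2; j^3 = s^3 is a perfect cube, so E-series; the 4-jet and mu = 7 give E_7.

7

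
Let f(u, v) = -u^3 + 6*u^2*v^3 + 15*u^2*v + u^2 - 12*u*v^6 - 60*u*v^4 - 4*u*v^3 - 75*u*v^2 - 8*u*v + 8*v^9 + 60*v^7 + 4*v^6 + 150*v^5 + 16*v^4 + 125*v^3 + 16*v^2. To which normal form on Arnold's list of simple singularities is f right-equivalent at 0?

A_2

The Hessian of f at 0 has rank 1. Corank 1: A-series; mu = 2 gives A_2.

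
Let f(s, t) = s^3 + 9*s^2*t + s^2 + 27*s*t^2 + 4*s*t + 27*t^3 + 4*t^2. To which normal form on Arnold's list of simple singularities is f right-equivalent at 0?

The Hessian of f at 0 is [[2, 4], [4, 8]] with rank 1, so corank 1. A Groebner basis of the Jacobian ideal J(f) in C{s,t} is {t^2, s + 2*t}; counting standard monomials gives mu = 2. Corank 1: A-series; mu = 2 gives A_2.

A_{2}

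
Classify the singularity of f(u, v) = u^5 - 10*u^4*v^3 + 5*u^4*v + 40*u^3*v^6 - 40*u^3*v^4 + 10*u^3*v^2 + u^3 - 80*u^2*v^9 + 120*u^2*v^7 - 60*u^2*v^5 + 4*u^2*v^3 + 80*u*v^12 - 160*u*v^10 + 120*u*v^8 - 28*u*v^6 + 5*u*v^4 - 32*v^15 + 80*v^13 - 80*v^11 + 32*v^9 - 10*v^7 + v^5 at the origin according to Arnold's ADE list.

The Hessian of f at 0 is [[0, 0], [0, 0]] with rank 0, so corank 2. A Groebner basis of the Jacobian ideal J(f) in C{u,v} is {-u^2/4 + u*v^3, u^2 + v^4, u^3, u^2*v}; counting standard monomials gives mu = 8. Corank 2; j^3 = u^3 is a perfect cube, so E-series; the 5-jet and mu = 8 give E_8.

E_8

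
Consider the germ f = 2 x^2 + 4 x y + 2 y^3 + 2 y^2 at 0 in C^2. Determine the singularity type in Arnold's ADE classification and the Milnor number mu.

The Hessian of f at 0 is [[4, 4], [4, 4]] with rank 1, so corank 1. A Groebner basis of the Jacobian ideal J(f) in C{x,y} is {y^2, x + y}; counting standard monomials gives mu = 2. Corank 1: A-series; mu = 2 gives A_2.

Type A_{2}, Milnor number mu = 2.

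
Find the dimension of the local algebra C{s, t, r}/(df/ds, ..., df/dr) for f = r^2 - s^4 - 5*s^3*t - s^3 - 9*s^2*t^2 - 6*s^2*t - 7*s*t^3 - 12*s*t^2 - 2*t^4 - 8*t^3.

7

The Hessian of f at 0 has rank 1. Corank 2; j^3 = -(s + 2*t)^3 is a perfect cube, so E-series; the 4-jet and mu = 7 give E_7.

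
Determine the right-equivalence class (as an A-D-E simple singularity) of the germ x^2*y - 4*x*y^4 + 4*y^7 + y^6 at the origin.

The Hessian of f at 0 has rank 0. Corank 2; j^3 = x^2*y has shape L^2 M (L != M), so D-series; mu = 7 gives D_7.

D_7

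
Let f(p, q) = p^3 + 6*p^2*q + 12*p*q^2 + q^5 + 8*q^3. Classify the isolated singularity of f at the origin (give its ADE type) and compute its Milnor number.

The Hessian of f at 0 has rank 0. Corank 2; j^3 = (p + 2*q)^3 is a perfect cube, so E-series; the 5-jet and mu = 8 give E_8.

Type E_{8}, Milnor number mu = 8.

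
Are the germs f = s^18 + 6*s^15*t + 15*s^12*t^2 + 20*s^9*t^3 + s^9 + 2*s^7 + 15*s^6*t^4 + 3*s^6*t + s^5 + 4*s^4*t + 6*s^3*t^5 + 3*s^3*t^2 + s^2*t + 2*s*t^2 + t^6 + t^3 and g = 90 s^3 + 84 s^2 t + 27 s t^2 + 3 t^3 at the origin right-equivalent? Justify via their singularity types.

The Hessian of f at 0 has rank 0. Corank 2; j^3 = t*(s + t)^2 has shape L^2 M (L != M), so D-series; mu = 7 gives D_7. The Hessian of g at 0 has rank 0. Corank 2; j^3 = 3*(3*s + t)*(10*s^2 + 6*s*t + t^2) splits into three distinct lines over C (the quadratic factor has nonzero discriminant), so D_4. f is D_7 but g is D_4, hence not right-equivalent.

No.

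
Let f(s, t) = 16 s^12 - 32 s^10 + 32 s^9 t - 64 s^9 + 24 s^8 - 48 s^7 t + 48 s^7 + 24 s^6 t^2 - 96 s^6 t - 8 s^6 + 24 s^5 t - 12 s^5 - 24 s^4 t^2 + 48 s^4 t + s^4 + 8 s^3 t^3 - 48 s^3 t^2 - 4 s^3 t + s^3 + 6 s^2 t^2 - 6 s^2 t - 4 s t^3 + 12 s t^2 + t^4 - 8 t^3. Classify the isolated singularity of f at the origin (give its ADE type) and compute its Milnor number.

The Hessian of f at 0 is [[0, 0], [0, 0]] with rank 0, so corank 2. A Groebner basis of the Jacobian ideal J(f) in C{s,t} is {t^4, s*t^2 - 5*t^3/3, s^2 - 4*s*t + 4*t^2}; counting standard monomials gives mu = 6. Corank 2; j^3 = (s - 2*t)^3 is a perfect cube, so E-series; the 4-jet and mu = 6 give E_6.

Type E6, Milnor number mu = 6.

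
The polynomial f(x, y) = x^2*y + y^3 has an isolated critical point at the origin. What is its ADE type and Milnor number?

Type D_4, Milnor number mu = 4.

The Hessian of f at 0 is [[0, 0], [0, 0]] with rank 0, so corank 2. A Groebner basis of the Jacobian ideal J(f) in C{x,y} is {y^3, x^2 + 3*y^2, x*y}; counting standard monomials gives mu = 4. Corank 2; j^3 = y*(x^2 + y^2) splits into three distinct lines over C (the quadratic factor has nonzero discriminant), so D_4.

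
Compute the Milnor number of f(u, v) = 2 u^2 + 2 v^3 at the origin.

2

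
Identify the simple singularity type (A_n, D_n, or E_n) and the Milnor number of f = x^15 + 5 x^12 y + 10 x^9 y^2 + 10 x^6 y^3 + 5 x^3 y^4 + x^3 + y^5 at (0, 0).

The Hessian of f at 0 has rank 0. Corank 2; j^3 = x^3 is a perfect cube, so E-series; the 5-jet and mu = 8 give E_8.

Type E_8, Milnor number mu = 8.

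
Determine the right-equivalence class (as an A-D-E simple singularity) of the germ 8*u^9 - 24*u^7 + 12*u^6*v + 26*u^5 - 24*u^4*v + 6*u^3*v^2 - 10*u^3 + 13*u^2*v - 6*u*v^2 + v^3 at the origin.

The Hessian of f at 0 is [[0, 0], [0, 0]] with rank 0, so corank 2. A Groebner basis of the Jacobian ideal J(f) in C{u,v} is {v^3, u^2 - 3*v^2/11, u*v - 6*v^2/11}; counting standard monomials gives mu = 4. Corank 2; j^3 = -(2*u - v)*(5*u^2 - 4*u*v + v^2) splits into three distinct lines over C (the quadratic factor has nonzero discriminant), so D_4.

D4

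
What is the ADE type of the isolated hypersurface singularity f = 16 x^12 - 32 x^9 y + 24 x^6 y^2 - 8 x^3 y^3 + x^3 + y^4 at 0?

E6

The Hessian of f at 0 has rank 0. Corank 2; j^3 = x^3 is a perfect cube, so E-series; the 4-jet and mu = 6 give E_6.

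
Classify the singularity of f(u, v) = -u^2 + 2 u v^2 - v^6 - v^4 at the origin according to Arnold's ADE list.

A5

The Hessian of f at 0 is [[-2, 0], [0, 0]] with rank 1, so corank 1. A Groebner basis of the Jacobian ideal J(f) in C{u,v} is {u^3, u^2*v, -u + v^2}; counting standard monomials gives mu = 5. Corank 1: A-series; mu = 5 gives A_5.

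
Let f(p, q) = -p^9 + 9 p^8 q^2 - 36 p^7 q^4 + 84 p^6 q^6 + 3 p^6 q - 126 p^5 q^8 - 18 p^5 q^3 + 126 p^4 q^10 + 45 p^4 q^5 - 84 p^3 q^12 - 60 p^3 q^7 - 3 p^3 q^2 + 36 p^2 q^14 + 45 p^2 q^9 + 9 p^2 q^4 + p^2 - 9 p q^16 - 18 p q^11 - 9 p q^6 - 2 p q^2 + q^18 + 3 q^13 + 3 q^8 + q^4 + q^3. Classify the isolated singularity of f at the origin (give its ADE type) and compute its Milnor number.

Type A_2, Milnor number mu = 2.

The Hessian of f at 0 has rank 1. Corank 1: A-series; mu = 2 gives A_2.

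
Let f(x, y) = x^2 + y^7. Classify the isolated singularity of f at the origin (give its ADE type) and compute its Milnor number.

Type A6, Milnor number mu = 6.

The Hessian of f at 0 has rank 1. Corank 1: A-series; mu = 6 gives A_6.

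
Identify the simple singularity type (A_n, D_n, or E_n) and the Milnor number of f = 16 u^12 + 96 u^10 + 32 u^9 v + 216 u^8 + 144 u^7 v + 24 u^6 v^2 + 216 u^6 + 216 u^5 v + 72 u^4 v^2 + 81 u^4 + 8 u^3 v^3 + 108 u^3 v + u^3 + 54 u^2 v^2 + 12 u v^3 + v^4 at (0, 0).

The Hessian of f at 0 has rank 0. Corank 2; j^3 = u^3 is a perfect cube, so E-series; the 4-jet and mu = 6 give E_6.

Type E6, Milnor number mu = 6.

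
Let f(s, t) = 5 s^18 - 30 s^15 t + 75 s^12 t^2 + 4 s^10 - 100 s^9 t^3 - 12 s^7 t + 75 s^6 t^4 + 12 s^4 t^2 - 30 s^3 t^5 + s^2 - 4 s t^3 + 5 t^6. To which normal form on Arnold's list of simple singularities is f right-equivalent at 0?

A_5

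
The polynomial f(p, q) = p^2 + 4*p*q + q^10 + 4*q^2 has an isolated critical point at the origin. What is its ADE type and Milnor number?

Type A_9, Milnor number mu = 9.

The Hessian of f at 0 is [[2, 4], [4, 8]] with rank 1, so corank 1. A Groebner basis of the Jacobian ideal J(f) in C{p,q} is {q^9, p + 2*q}; counting standard monomials gives mu = 9. Corank 1: A-series; mu = 9 gives A_9.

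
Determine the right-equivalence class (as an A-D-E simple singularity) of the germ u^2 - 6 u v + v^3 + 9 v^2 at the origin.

A_{2}

The Hessian of f at 0 has rank 1. Corank 1: A-series; mu = 2 gives A_2.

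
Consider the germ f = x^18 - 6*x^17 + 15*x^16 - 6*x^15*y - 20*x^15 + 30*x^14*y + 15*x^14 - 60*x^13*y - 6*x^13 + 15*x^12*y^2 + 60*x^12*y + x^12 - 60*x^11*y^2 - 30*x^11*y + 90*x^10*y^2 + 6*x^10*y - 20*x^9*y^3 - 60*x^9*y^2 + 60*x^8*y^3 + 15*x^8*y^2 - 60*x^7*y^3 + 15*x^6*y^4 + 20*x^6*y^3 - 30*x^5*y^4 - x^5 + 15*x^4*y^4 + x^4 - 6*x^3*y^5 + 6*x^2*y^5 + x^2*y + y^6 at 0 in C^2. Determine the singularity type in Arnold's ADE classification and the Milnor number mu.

Type D_7, Milnor number mu = 7.

The Hessian of f at 0 has rank 0. Corank 2; j^3 = x^2*y has shape L^2 M (L != M), so D-series; mu = 7 gives D_7.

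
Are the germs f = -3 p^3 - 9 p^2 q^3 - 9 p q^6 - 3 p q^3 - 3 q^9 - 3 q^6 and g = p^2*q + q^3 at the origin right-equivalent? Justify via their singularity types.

The Hessian of f at 0 is [[0, 0], [0, 0]] with rank 0, so corank 2. A Groebner basis of the Jacobian ideal J(f) in C{p,q} is {p^3, p*q^2, 3*p^2 + q^3}; counting standard monomials gives mu = 7. Corank 2; j^3 = -3*p^3 is a perfect cube, so E-series; the 4-jet and mu = 7 give E_7. The Hessian of g at 0 is [[0, 0], [0, 0]] with rank 0, so corank 2. A Groebner basis of the Jacobian ideal J(g) in C{p,q} is {q^3, p^2 + 3*q^2, p*q}; counting standard monomials gives mu = 4. Corank 2; j^3 = q*(p^2 + q^2) splits into three distinct lines over C (the quadratic factor has nonzero discriminant), so D_4. f is E_7 but g is D_4, hence not right-equivalent.

No.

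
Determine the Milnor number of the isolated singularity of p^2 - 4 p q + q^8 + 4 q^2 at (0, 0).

7

The Hessian of f at 0 is [[2, -4], [-4, 8]] with rank 1, so corank 1. A Groebner basis of the Jacobian ideal J(f) in C{p,q} is {q^7, p - 2*q}; counting standard monomials gives mu = 7. Corank 1: A-series; mu = 7 gives A_7.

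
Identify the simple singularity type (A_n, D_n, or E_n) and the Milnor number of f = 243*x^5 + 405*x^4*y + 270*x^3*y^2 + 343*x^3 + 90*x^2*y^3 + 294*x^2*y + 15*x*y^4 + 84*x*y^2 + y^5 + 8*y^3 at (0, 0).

Type E8, Milnor number mu = 8.

The Hessian of f at 0 has rank 0. Corank 2; j^3 = (7*x + 2*y)^3 is a perfect cube, so E-series; the 5-jet and mu = 8 give E_8.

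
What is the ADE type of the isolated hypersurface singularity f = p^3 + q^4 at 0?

E_{6}

The Hessian of f at 0 has rank 0. Corank 2; j^3 = p^3 is a perfect cube, so E-series; the 4-jet and mu = 6 give E_6.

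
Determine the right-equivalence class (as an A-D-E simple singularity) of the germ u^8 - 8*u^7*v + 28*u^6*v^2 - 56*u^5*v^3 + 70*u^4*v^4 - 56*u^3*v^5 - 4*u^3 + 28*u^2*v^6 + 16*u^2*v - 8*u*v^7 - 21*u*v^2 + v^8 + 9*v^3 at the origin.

The Hessian of f at 0 has rank 0. Corank 2; j^3 = -(u - v)*(2*u - 3*v)^2 has shape L^2 M (L != M), so D-series; mu = 9 gives D_9.

D_9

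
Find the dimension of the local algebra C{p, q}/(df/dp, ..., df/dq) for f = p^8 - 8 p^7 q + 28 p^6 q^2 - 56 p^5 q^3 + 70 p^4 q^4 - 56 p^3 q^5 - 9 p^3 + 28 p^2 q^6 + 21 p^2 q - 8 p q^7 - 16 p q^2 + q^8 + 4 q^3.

9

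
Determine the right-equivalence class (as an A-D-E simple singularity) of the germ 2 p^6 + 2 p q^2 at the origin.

D_{7}

The Hessian of f at 0 has rank 0. Corank 2; j^3 = 2*p*q^2 has shape L^2 M (L != M), so D-series; mu = 7 gives D_7.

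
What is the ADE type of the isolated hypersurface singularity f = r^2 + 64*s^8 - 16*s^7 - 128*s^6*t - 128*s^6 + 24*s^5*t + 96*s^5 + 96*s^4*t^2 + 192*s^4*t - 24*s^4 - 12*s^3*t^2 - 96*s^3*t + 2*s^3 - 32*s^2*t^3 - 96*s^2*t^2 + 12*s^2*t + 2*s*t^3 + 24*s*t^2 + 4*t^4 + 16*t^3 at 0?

E_{7}

The Hessian of f at 0 has rank 1. Corank 2; j^3 = 2*(s + 2*t)^3 is a perfect cube, so E-series; the 4-jet and mu = 7 give E_7.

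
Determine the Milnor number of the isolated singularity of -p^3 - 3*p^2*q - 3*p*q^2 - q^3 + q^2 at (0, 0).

2

The Hessian of f at 0 has rank 1. Corank 1: A-series; mu = 2 gives A_2.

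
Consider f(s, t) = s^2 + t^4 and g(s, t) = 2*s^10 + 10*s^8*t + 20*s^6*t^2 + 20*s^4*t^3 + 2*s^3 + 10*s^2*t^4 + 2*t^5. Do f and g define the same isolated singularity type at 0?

No.

The Hessian of f at 0 has rank 1. Corank 1: A-series; mu = 3 gives A_3. The Hessian of g at 0 has rank 0. Corank 2; j^3 = 2*s^3 is a perfect cube, so E-series; the 5-jet and mu = 8 give E_8. f is A_3 but g is E_8, hence not right-equivalent.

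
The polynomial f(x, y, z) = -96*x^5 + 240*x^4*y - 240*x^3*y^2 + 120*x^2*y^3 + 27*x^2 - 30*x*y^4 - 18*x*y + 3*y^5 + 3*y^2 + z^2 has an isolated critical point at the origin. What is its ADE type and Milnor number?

The Hessian of f at 0 has rank 2. Corank 1: A-series; mu = 4 gives A_4.

Type A_4, Milnor number mu = 4.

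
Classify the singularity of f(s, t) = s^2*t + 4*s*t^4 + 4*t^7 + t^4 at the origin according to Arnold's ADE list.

D_{5}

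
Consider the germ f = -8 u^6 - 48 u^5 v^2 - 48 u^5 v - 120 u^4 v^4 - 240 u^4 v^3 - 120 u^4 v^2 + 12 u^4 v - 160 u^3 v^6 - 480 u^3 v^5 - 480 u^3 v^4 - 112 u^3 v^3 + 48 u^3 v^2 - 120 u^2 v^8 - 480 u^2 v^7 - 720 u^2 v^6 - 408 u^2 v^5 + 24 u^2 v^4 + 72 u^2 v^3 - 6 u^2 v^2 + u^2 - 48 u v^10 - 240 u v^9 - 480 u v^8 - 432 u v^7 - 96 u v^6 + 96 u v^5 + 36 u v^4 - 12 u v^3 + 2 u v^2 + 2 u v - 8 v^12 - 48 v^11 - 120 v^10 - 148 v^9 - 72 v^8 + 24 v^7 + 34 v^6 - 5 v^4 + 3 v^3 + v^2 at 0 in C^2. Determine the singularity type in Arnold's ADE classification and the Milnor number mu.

Type A_2, Milnor number mu = 2.

The Hessian of f at 0 is [[2, 2], [2, 2]] with rank 1, so corank 1. A Groebner basis of the Jacobian ideal J(f) in C{u,v} is {v^2, u + v}; counting standard monomials gives mu = 2. Corank 1: A-series; mu = 2 gives A_2.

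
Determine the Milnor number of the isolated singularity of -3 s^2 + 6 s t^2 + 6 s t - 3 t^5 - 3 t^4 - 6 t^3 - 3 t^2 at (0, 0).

4

The Hessian of f at 0 has rank 1. Corank 1: A-series; mu = 4 gives A_4.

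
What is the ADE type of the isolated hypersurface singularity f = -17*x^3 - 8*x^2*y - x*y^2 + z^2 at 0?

D_4

The Hessian of f at 0 has rank 1. Corank 2; j^3 = -x*(17*x^2 + 8*x*y + y^2) splits into three distinct lines over C (the quadratic factor has nonzero discriminant), so D_4.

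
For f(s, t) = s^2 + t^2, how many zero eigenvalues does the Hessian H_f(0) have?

Hessian at 0 has rank 2.

0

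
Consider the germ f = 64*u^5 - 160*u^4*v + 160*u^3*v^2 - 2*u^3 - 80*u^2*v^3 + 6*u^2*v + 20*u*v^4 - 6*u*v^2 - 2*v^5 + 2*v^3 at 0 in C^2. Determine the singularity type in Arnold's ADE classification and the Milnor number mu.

Type E_{8}, Milnor number mu = 8.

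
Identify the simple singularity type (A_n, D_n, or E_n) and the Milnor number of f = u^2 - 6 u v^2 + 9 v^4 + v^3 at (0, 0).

Type A_{2}, Milnor number mu = 2.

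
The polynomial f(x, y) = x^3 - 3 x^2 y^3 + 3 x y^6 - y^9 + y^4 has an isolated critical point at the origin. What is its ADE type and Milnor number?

The Hessian of f at 0 has rank 0. Corank 2; j^3 = x^3 is a perfect cube, so E-series; the 4-jet and mu = 6 give E_6.

Type E_6, Milnor number mu = 6.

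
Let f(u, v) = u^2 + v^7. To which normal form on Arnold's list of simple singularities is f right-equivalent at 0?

A6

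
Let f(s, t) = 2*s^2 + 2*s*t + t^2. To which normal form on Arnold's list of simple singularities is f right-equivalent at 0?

A_1

The Hessian of f at 0 has rank 2. Corank 0: nondegenerate Morse point, so A_1.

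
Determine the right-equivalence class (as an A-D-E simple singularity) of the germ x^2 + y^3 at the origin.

The Hessian of f at 0 has rank 1. Corank 1: A-series; mu = 2 gives A_2.

A_2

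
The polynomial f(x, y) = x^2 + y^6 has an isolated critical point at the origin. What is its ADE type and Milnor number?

Type A_{5}, Milnor number mu = 5.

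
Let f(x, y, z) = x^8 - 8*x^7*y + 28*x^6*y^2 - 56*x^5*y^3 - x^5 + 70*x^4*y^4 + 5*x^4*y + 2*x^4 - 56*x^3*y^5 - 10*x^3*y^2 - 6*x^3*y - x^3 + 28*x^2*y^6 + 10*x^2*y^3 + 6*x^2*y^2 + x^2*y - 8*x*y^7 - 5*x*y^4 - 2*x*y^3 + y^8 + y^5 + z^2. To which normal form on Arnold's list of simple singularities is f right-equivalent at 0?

The Hessian of f at 0 is [[0, 0, 0], [0, 0, 0], [0, 0, 2]] with rank 1, so corank 2. A Groebner basis of the Jacobian ideal J(f) in C{x,y,z} is {x^2*y^2 - 13*x^2*y/4 - x^2 + 7*x*y^2/2 + 5*x*y/4 - 5*y^3/4, -59*x^2*y/8 - 2*x^2 + x*y^3 + 27*x*y^2/4 + 19*x*y/8 - 19*y^3/8, -23*x^2*y/2 - 3*x^2 + 9*x*y^2 + 7*x*y/2 + y^4 - 7*y^3/2, x^3 - 3*x^2*y - x^2 + 3*x*y^2 + x*y - y^3, z}; counting standard monomials gives mu = 9. Corank 2; j^3 = -x^2*(x - y) has shape L^2 M (L != M), so D-series; mu = 9 gives D_9.

D_{9}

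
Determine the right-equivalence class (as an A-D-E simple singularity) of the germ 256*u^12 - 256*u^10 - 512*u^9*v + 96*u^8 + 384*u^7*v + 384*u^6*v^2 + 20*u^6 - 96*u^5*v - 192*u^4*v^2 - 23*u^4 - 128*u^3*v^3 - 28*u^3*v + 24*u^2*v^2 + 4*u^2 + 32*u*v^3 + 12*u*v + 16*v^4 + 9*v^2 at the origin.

The Hessian of f at 0 is [[8, 12], [12, 18]] with rank 1, so corank 1. A Groebner basis of the Jacobian ideal J(f) in C{u,v} is {v^3, u + 3*v/2}; counting standard monomials gives mu = 3. Corank 1: A-series; mu = 3 gives A_3.

A3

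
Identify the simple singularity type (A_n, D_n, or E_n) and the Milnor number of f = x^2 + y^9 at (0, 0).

Type A8, Milnor number mu = 8.

The Hessian of f at 0 is [[2, 0], [0, 0]] with rank 1, so corank 1. A Groebner basis of the Jacobian ideal J(f) in C{x,y} is {y^8, x}; counting standard monomials gives mu = 8. Corank 1: A-series; mu = 8 gives A_8.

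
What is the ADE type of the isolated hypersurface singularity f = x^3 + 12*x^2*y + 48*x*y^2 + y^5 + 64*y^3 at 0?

The Hessian of f at 0 has rank 0. Corank 2; j^3 = (x + 4*y)^3 is a perfect cube, so E-series; the 5-jet and mu = 8 give E_8.

E_8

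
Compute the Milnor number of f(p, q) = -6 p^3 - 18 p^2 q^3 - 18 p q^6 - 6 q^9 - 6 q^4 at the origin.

The Hessian of f at 0 is [[0, 0], [0, 0]] with rank 0, so corank 2. A Groebner basis of the Jacobian ideal J(f) in C{p,q} is {q^3, p^2}; counting standard monomials gives mu = 6. Corank 2; j^3 = -6*p^3 is a perfect cube, so E-series; the 4-jet and mu = 6 give E_6.

6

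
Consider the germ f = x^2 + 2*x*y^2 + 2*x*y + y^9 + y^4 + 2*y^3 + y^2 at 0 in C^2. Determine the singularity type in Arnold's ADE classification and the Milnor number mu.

The Hessian of f at 0 is [[2, 2], [2, 2]] with rank 1, so corank 1. A Groebner basis of the Jacobian ideal J(f) in C{x,y} is {x^4 + 4*x^3*y - 6*x^3 - 10*x^2*y + 5*x^2 + 6*x*y - x - y, x + y^2 + y}; counting standard monomials gives mu = 8. Corank 1: A-series; mu = 8 gives A_8.

Type A_8, Milnor number mu = 8.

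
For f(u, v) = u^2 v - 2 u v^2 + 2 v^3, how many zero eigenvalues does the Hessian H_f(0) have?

The Hessian at 0 is [[0, 0], [0, 0]] of rank 0; hence corank 2.

2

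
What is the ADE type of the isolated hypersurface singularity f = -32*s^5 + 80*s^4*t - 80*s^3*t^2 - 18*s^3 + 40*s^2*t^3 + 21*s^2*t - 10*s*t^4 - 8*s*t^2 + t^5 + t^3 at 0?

The Hessian of f at 0 is [[0, 0], [0, 0]] with rank 0, so corank 2. A Groebner basis of the Jacobian ideal J(f) in C{s,t} is {243*s*t/10 + t^4 - 81*t^2/10, s*t^2 - t^3/3, s^2 - 5*s*t/6 + t^2/6}; counting standard monomials gives mu = 6. Corank 2; j^3 = -(2*s - t)*(3*s - t)^2 has shape L^2 M (L != M), so D-series; mu = 6 gives D_6.

D6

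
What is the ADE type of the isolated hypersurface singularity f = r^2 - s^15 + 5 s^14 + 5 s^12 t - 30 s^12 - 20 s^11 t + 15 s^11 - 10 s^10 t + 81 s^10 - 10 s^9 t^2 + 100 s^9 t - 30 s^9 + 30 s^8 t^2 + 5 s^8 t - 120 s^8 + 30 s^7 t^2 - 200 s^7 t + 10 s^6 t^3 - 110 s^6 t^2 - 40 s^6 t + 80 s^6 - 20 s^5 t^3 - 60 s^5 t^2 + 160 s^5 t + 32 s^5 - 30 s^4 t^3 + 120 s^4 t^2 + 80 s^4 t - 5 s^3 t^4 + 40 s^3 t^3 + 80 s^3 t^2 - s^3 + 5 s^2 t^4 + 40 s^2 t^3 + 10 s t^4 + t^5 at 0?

E_{8}

The Hessian of f at 0 is [[0, 0, 0], [0, 0, 0], [0, 0, 2]] with rank 1, so corank 2. A Groebner basis of the Jacobian ideal J(f) in C{s,t,r} is {t^5, s*t^3 + t^4/8, s^2, r}; counting standard monomials gives mu = 8. Corank 2; j^3 = -s^3 is a perfect cube, so E-series; the 5-jet and mu = 8 give E_8.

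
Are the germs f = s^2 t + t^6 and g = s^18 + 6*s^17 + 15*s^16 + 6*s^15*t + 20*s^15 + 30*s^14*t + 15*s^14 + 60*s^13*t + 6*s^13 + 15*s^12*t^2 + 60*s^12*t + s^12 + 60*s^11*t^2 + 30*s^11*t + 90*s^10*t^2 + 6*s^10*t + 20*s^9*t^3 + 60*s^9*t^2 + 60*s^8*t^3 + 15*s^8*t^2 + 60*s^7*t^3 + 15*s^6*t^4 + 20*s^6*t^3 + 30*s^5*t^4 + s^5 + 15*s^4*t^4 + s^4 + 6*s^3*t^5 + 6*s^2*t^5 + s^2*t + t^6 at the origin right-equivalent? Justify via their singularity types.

Yes.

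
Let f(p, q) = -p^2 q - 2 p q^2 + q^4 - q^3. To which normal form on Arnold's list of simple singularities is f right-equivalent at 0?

The Hessian of f at 0 has rank 0. Corank 2; j^3 = -q*(p + q)^2 has shape L^2 M (L != M), so D-series; mu = 5 gives D_5.

D5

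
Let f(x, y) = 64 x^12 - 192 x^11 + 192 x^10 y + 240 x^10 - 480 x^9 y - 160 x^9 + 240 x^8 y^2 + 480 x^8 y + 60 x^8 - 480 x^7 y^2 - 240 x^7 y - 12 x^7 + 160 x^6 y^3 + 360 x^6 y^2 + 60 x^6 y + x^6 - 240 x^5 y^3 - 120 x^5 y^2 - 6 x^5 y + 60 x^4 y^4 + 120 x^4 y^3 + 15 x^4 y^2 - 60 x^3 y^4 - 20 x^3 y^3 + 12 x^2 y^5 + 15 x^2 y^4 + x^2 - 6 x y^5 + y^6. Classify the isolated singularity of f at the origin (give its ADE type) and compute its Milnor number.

The Hessian of f at 0 has rank 1. Corank 1: A-series; mu = 5 gives A_5.

Type A_{5}, Milnor number mu = 5.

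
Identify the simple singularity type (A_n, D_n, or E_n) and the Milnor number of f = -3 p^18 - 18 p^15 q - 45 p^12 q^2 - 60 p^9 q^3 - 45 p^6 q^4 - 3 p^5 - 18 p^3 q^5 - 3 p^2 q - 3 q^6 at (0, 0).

Type D7, Milnor number mu = 7.

The Hessian of f at 0 has rank 0. Corank 2; j^3 = -3*p^2*q has shape L^2 M (L != M), so D-series; mu = 7 gives D_7.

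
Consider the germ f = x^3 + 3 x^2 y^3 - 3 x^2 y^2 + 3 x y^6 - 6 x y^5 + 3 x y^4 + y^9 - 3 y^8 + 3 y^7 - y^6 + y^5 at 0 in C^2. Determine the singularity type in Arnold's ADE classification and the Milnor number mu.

The Hessian of f at 0 is [[0, 0], [0, 0]] with rank 0, so corank 2. A Groebner basis of the Jacobian ideal J(f) in C{x,y} is {x^2/2 + x*y^3 - x*y^2, y^4, x^3, x^2*y + x^2 - 2*x*y^2}; counting standard monomials gives mu = 8. Corank 2; j^3 = x^3 is a perfect cube, so E-series; the 5-jet and mu = 8 give E_8.

Type E_{8}, Milnor number mu = 8.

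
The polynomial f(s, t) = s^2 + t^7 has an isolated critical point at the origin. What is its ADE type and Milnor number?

Type A6, Milnor number mu = 6.

The Hessian of f at 0 has rank 1. Corank 1: A-series; mu = 6 gives A_6.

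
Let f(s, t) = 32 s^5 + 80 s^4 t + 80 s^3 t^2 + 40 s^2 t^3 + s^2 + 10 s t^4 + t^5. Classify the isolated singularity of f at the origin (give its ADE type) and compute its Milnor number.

Type A_4, Milnor number mu = 4.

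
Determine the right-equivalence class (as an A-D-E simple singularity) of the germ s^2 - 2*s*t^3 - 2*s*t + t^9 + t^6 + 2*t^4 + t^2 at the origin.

The Hessian of f at 0 is [[2, -2], [-2, 2]] with rank 1, so corank 1. A Groebner basis of the Jacobian ideal J(f) in C{s,t} is {s^2*t^2 - 2*s^2 + 3*s*t - t^2, s^3 - 3*s^2*t + 3*s*t^2 - s + t, -s + t^3 + t}; counting standard monomials gives mu = 8. Corank 1: A-series; mu = 8 gives A_8.

A_{8}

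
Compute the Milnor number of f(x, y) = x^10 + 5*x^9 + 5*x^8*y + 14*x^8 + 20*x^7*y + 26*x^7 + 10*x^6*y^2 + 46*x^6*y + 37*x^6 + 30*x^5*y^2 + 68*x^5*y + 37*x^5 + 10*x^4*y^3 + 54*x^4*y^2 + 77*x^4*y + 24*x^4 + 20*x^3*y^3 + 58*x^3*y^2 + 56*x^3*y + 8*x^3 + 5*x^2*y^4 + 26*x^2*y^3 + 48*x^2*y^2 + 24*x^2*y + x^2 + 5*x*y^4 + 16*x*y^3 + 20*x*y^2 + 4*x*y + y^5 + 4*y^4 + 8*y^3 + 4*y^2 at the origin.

The Hessian of f at 0 is [[2, 4], [4, 8]] with rank 1, so corank 1. A Groebner basis of the Jacobian ideal J(f) in C{x,y} is {x/104 + y^3 + 5*y^2/52 + y/52, x^2 + 5*x/13 - 2*y^2/13 + 10*y/13, x*y - 5*x/52 + 27*y^2/26 - 5*y/26}; counting standard monomials gives mu = 4. Corank 1: A-series; mu = 4 gives A_4.

4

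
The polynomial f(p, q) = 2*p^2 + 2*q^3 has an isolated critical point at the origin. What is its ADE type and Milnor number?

Type A2, Milnor number mu = 2.

The Hessian of f at 0 is [[4, 0], [0, 0]] with rank 1, so corank 1. A Groebner basis of the Jacobian ideal J(f) in C{p,q} is {q^2, p}; counting standard monomials gives mu = 2. Corank 1: A-series; mu = 2 gives A_2.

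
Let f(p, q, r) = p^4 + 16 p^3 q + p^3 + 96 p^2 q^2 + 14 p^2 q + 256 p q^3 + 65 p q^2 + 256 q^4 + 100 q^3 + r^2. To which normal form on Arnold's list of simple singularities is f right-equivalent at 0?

D_{5}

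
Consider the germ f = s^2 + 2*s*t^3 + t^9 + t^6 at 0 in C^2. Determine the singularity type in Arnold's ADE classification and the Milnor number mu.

The Hessian of f at 0 has rank 1. Corank 1: A-series; mu = 8 gives A_8.

Type A8, Milnor number mu = 8.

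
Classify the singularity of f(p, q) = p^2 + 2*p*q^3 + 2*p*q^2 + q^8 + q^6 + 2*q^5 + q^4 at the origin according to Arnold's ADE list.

A7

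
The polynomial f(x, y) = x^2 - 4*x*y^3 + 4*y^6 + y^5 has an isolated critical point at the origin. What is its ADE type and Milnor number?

Type A4, Milnor number mu = 4.

The Hessian of f at 0 is [[2, 0], [0, 0]] with rank 1, so corank 1. A Groebner basis of the Jacobian ideal J(f) in C{x,y} is {-x/2 + y^3, x^2, x*y}; counting standard monomials gives mu = 4. Corank 1: A-series; mu = 4 gives A_4.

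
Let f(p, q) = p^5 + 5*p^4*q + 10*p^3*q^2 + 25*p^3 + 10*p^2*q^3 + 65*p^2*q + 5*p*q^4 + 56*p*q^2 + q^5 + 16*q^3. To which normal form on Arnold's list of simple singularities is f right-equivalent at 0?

D_6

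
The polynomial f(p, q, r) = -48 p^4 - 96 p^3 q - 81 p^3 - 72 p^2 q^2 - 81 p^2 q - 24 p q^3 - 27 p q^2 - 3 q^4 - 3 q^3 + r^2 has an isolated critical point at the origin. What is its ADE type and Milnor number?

Type E_{6}, Milnor number mu = 6.

The Hessian of f at 0 has rank 1. Corank 2; j^3 = -3*(3*p + q)^3 is a perfect cube, so E-series; the 4-jet and mu = 6 give E_6.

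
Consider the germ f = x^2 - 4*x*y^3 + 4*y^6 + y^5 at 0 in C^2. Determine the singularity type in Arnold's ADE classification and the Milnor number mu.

Type A4, Milnor number mu = 4.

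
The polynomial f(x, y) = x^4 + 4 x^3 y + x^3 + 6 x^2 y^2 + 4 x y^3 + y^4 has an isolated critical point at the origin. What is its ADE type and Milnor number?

Type E_{6}, Milnor number mu = 6.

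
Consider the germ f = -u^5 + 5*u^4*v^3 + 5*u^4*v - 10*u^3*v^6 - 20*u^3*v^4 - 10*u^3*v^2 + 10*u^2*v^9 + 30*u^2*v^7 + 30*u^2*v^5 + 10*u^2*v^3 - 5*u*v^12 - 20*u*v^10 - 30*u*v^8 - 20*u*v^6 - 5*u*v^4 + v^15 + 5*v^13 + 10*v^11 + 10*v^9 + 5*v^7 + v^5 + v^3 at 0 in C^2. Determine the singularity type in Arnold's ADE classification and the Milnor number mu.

The Hessian of f at 0 has rank 0. Corank 2; j^3 = v^3 is a perfect cube, so E-series; the 5-jet and mu = 8 give E_8.

Type E_{8}, Milnor number mu = 8.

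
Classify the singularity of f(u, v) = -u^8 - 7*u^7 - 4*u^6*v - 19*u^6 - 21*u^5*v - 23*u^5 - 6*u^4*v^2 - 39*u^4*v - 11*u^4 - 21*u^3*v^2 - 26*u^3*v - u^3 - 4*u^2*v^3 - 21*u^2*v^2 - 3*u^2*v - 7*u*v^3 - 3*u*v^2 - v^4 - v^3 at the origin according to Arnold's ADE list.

E7

The Hessian of f at 0 has rank 0. Corank 2; j^3 = -(u + v)^3 is a perfect cube, so E-series; the 4-jet and mu = 7 give E_7.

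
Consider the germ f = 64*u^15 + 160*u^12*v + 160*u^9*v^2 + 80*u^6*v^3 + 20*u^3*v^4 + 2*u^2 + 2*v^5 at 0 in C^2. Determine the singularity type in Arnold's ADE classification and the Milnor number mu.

Type A_4, Milnor number mu = 4.

The Hessian of f at 0 is [[4, 0], [0, 0]] with rank 1, so corank 1. A Groebner basis of the Jacobian ideal J(f) in C{u,v} is {v^4, u}; counting standard monomials gives mu = 4. Corank 1: A-series; mu = 4 gives A_4.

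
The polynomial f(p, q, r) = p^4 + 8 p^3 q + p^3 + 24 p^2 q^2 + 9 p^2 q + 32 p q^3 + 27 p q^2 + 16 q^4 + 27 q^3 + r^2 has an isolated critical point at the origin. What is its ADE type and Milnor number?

Type E6, Milnor number mu = 6.

The Hessian of f at 0 has rank 1. Corank 2; j^3 = (p + 3*q)^3 is a perfect cube, so E-series; the 4-jet and mu = 6 give E_6.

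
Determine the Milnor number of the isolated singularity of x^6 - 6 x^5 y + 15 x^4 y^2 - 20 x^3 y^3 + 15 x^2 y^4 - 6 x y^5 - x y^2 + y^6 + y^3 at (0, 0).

The Hessian of f at 0 has rank 0. Corank 2; j^3 = -y^2*(x - y) has shape L^2 M (L != M), so D-series; mu = 7 gives D_7.

7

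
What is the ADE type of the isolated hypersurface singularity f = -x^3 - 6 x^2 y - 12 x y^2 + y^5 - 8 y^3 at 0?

E_{8}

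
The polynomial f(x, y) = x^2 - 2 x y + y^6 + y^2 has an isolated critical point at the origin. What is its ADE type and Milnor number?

The Hessian of f at 0 is [[2, -2], [-2, 2]] with rank 1, so corank 1. A Groebner basis of the Jacobian ideal J(f) in C{x,y} is {y^5, x - y}; counting standard monomials gives mu = 5. Corank 1: A-series; mu = 5 gives A_5.

Type A5, Milnor number mu = 5.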